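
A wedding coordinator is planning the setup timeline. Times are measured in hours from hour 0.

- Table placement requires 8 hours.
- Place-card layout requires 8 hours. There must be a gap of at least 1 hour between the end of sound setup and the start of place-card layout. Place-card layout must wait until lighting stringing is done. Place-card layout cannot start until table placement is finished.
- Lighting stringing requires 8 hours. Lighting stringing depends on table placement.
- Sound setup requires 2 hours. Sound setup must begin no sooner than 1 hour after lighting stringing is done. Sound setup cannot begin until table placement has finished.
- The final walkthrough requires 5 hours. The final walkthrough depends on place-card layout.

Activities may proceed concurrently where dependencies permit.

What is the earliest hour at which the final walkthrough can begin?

Nothing blocks table placement, so it runs from hour 0 to hour 8.
Lighting stringing cannot begin until table placement (finishes hour 8). It runs from hour 8 to 8 + 8 = hour 16.
Sound setup needs all of lighting stringing (finishes hour 16, plus 1-hour gap → hour 17); table placement (finishes hour 8). That puts its earliest start at hour 17; it finishes at 17 + 2 = hour 19.
Place-card layout has to wait for sound setup (finishes hour 19, plus 1-hour gap → hour 20); lighting stringing (finishes hour 16); table placement (finishes hour 8). The latest of these is hour 20, so place-card layout runs hour 20 to 20 + 8 = hour 28.
The final walkthrough waits on place-card layout (finishes hour 28), so the earliest it can start is hour 28.

28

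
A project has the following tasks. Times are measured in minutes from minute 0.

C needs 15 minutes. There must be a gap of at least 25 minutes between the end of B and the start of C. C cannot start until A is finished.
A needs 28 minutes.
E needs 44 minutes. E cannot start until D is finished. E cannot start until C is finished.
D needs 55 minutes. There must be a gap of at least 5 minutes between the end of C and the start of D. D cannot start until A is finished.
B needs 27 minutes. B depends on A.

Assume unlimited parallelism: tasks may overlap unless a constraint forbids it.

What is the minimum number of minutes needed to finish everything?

A has no prerequisites, so it starts at minute 0 and finishes at minute 28.
B waits on A (finishes minute 28), so it starts at minute 28 and finishes at 28 + 27 = minute 55.
C cannot start until B (finishes minute 55, plus 25-minute gap → minute 80); A (finishes minute 28). The controlling bound is minute 80, so C finishes at 80 + 15 = minute 95.
D needs all of C (finishes minute 95, plus 5-minute gap → minute 100); A (finishes minute 28). That puts its earliest start at minute 100; it finishes at 100 + 55 = minute 155.
E has to wait for D (finishes minute 155); C (finishes minute 95). The latest of these is minute 155, so E runs minute 155 to 155 + 44 = minute 199.
All tasks are finished once the last one completes. Finish times: A at 28, B at 55, C at 95, D at 155, E at 199. The latest is minute 199.

199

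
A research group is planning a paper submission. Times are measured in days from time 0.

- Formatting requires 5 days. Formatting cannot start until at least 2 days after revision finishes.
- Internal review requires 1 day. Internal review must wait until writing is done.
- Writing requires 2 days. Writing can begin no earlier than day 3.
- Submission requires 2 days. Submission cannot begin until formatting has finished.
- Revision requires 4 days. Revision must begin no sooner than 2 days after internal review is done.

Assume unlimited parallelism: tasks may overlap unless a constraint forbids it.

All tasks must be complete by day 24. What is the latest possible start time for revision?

Nothing follows submission; the deadline of day 24 is its only limit. It must start by 24 − 2 = day 22.
Since submission (must start by day 22) depends on it, formatting must finish by day 22. Backing off its 5-day duration gives a latest start of day 17.
Revision feeds into formatting (must start by day 17, minus 2-day gap → day 15); so revision must finish by day 15 and therefore start by day 11.

11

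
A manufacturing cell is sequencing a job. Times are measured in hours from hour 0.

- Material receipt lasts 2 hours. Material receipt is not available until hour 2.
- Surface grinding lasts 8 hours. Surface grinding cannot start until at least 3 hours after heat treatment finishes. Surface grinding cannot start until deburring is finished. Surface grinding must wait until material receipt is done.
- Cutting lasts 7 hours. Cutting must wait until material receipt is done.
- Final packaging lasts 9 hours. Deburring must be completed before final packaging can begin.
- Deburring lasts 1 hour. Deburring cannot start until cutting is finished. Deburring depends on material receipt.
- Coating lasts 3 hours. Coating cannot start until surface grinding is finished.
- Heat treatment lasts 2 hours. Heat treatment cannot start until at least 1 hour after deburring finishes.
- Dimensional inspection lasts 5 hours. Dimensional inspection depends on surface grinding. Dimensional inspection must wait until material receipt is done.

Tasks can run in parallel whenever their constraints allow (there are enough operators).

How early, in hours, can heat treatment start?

13

After its own release at hour 2, material receipt can start at hour 2 and finishes at hour 4.
Cutting cannot begin until material receipt (finishes hour 4). It runs from hour 4 to 4 + 7 = hour 11.
Deburring cannot start until cutting (finishes hour 11); material receipt (finishes hour 4). The controlling bound is hour 11, so deburring finishes at 11 + 1 = hour 12.
Heat treatment waits on deburring (finishes hour 12, plus 1-hour gap → hour 13), so the earliest it can start is hour 13.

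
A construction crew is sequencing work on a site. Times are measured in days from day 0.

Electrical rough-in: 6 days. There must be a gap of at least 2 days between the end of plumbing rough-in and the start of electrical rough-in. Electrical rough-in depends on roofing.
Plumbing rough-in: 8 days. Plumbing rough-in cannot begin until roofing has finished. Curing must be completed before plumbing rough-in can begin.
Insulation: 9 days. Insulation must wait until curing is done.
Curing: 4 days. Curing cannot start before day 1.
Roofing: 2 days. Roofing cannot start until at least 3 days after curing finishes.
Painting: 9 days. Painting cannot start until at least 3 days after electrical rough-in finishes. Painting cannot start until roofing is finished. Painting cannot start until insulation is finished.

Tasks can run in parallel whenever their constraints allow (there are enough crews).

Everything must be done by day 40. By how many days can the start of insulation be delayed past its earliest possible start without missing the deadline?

17

Curing waits on its own release at day 1, so it starts at day 1 and finishes at 1 + 4 = day 5.
Insulation waits on curing (finishes day 5), so it starts at day 5 and finishes at 5 + 9 = day 14.

Working backward from the deadline:
Painting must finish by day 40; it takes 9 days, so it must start by 40 − 9 = day 31.
Insulation feeds into painting (must start by day 31); so insulation must finish by day 31 and therefore start by day 22.
So insulation can start as early as day 5 and as late as day 22, giving 22 − 5 = 17 days of slack.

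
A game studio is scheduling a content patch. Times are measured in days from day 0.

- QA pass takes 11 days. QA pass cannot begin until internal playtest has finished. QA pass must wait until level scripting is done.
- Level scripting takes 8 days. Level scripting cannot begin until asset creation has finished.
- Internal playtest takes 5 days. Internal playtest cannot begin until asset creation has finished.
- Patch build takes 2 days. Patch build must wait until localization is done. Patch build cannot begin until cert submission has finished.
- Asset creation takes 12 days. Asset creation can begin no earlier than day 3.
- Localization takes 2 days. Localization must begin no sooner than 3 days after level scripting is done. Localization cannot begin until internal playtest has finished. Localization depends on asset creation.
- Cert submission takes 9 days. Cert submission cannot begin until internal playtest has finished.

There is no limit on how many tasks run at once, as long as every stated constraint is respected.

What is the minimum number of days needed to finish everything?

34

Asset creation waits on its own release at day 3, so it starts at day 3 and finishes at 3 + 12 = day 15.
After asset creation (finishes day 15), internal playtest can start at day 15 and finishes at day 20.
After internal playtest (finishes day 20), cert submission can start at day 20 and finishes at day 29.
Level scripting cannot begin until asset creation (finishes day 15). It runs from day 15 to 15 + 8 = day 23.
For QA pass: internal playtest (finishes day 20); level scripting (finishes day 23). Taking the maximum gives a start of day 23, and it finishes at 23 + 11 = day 34.
Localization cannot start until level scripting (finishes day 23, plus 3-day gap → day 26); internal playtest (finishes day 20); asset creation (finishes day 15). The controlling bound is day 26, so localization finishes at 26 + 2 = day 28.
Patch build cannot start until localization (finishes day 28); cert submission (finishes day 29). The controlling bound is day 29, so patch build finishes at 29 + 2 = day 31.
All tasks are finished once the last one completes. Finish times: Asset creation at 15, Level scripting at 23, Internal playtest at 20, Localization at 28, QA pass at 34, Cert submission at 29, Patch build at 31. The latest is day 34.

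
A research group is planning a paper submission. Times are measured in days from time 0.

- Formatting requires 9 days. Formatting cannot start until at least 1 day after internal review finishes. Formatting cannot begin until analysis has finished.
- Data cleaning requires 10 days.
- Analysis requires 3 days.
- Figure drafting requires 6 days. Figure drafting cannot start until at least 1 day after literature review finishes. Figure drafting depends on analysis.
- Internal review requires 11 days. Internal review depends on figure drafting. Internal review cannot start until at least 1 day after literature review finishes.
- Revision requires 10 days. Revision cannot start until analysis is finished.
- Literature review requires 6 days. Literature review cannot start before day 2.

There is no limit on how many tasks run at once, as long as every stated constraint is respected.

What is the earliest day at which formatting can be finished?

Analysis can start immediately at day 0; it finishes at day 3.
Literature review cannot begin until its own release at day 2. It runs from day 2 to 2 + 6 = day 8.
For figure drafting: literature review (finishes day 8, plus 1-day gap → day 9); analysis (finishes day 3). Taking the maximum gives a start of day 9, and it finishes at 9 + 6 = day 15.
Internal review needs all of figure drafting (finishes day 15); literature review (finishes day 8, plus 1-day gap → day 9). That puts its earliest start at day 15; it finishes at 15 + 11 = day 26.
Formatting has to wait for internal review (finishes day 26, plus 1-day gap → day 27); analysis (finishes day 3). The latest of these is day 27, so formatting runs day 27 to 27 + 9 = day 36.

36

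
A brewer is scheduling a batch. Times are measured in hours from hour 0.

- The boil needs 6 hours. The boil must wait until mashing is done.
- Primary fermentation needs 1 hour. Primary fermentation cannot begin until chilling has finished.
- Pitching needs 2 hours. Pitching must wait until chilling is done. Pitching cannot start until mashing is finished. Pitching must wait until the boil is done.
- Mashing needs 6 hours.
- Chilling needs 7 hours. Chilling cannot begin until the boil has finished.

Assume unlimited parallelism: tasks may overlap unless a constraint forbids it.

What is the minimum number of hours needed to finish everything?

Nothing blocks mashing, so it runs from hour 0 to hour 6.
The boil cannot begin until mashing (finishes hour 6). It runs from hour 6 to 6 + 6 = hour 12.
After the boil (finishes hour 12), chilling can start at hour 12 and finishes at hour 19.
Primary fermentation cannot begin until chilling (finishes hour 19). It runs from hour 19 to 19 + 1 = hour 20.
Pitching has to wait for chilling (finishes hour 19); mashing (finishes hour 6); the boil (finishes hour 12). The latest of these is hour 19, so pitching runs hour 19 to 19 + 2 = hour 21.
All tasks are finished once the last one completes. Finish times: Mashing at 6, The boil at 12, Chilling at 19, Pitching at 21, Primary fermentation at 20. The latest is hour 21.

21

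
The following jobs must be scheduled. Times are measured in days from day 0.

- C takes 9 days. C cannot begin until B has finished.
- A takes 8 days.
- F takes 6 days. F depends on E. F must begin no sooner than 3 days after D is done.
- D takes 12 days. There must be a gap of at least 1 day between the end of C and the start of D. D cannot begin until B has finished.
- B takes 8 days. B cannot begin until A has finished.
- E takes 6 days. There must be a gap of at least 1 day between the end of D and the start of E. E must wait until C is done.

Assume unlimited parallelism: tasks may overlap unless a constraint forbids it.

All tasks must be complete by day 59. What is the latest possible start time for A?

Nothing follows F; the deadline of day 59 is its only limit. It must start by 59 − 6 = day 53.
E must finish before F (must start by day 53). With a 6-day duration, E must start by 53 − 6 = day 47.
D feeds E (must start by day 47, minus 1-day gap → day 46); F (must start by day 53, minus 3-day gap → day 50). Taking the minimum, D must finish by day 46 and start by 46 − 12 = day 34.
C has several dependents: D (must start by day 34, minus 1-day gap → day 33); E (must start by day 47). The earliest of those limits is day 33, so C must start by 33 − 9 = day 24.
For B: C (must start by day 24); D (must start by day 34). The most restrictive is day 24; with an 8-day duration, B must start by day 16.
Since B (must start by day 16) depends on it, A must finish by day 16. Backing off its 8-day duration gives a latest start of day 8.

8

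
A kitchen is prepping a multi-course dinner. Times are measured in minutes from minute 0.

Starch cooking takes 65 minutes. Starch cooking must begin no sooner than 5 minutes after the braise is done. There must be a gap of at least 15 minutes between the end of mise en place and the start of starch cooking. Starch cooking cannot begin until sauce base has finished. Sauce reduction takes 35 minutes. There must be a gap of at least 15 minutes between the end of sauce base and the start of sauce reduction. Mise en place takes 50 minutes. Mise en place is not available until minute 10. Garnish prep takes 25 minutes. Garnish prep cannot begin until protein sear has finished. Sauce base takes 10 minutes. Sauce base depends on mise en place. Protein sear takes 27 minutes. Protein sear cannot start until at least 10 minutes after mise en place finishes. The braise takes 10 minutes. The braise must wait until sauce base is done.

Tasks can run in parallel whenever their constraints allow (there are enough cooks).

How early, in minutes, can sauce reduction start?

85

Mise en place cannot begin until its own release at minute 10. It runs from minute 10 to 10 + 50 = minute 60.
Sauce base cannot begin until mise en place (finishes minute 60). It runs from minute 60 to 60 + 10 = minute 70.
Sauce reduction waits on sauce base (finishes minute 70, plus 15-minute gap → minute 85), so the earliest it can start is minute 85.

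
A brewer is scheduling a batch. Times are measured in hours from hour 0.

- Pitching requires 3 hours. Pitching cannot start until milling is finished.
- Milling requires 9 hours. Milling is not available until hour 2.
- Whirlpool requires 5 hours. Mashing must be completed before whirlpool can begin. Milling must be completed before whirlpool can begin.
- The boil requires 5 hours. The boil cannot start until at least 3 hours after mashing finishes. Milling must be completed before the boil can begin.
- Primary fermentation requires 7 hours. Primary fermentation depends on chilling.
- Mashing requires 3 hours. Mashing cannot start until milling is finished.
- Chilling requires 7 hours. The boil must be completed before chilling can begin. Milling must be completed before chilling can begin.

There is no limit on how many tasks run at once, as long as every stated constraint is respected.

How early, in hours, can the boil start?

17

After its own release at hour 2, milling can start at hour 2 and finishes at hour 11.
After milling (finishes hour 11), mashing can start at hour 11 and finishes at hour 14.
The boil waits on mashing (finishes hour 14, plus 3-hour gap → hour 17); milling (finishes hour 11). The latest of these is hour 17, which is the earliest the boil can start.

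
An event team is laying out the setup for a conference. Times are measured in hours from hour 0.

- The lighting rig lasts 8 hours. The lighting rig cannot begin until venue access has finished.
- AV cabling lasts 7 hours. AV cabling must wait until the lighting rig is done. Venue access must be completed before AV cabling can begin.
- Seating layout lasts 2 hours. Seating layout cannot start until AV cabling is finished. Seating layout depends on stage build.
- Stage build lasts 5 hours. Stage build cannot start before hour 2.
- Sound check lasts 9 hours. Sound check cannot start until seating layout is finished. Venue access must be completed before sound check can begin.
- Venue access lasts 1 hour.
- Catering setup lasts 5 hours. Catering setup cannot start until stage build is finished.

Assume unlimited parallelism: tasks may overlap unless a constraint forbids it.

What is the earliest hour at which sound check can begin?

After its own release at hour 2, stage build can start at hour 2 and finishes at hour 7.
Venue access can start immediately at hour 0; it finishes at hour 1.
The lighting rig waits on venue access (finishes hour 1), so it starts at hour 1 and finishes at 1 + 8 = hour 9.
AV cabling has to wait for the lighting rig (finishes hour 9); venue access (finishes hour 1). The latest of these is hour 9, so AV cabling runs hour 9 to 9 + 7 = hour 16.
For seating layout: AV cabling (finishes hour 16); stage build (finishes hour 7). Taking the maximum gives a start of hour 16, and it finishes at 16 + 2 = hour 18.
Sound check waits on seating layout (finishes hour 18); venue access (finishes hour 1). The latest of these is hour 18, which is the earliest sound check can start.

18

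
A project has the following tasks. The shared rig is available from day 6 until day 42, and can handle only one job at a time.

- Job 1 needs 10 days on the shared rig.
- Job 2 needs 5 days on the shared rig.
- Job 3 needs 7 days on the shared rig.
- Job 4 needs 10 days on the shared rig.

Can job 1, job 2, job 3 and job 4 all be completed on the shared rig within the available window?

The shared rig window is 42 − 6 = 36 days.
Running back to back, the jobs need 10 + 5 + 7 + 10 = 32 days on the shared rig.
Since 32 ≤ 36, they fit within the window.

Yes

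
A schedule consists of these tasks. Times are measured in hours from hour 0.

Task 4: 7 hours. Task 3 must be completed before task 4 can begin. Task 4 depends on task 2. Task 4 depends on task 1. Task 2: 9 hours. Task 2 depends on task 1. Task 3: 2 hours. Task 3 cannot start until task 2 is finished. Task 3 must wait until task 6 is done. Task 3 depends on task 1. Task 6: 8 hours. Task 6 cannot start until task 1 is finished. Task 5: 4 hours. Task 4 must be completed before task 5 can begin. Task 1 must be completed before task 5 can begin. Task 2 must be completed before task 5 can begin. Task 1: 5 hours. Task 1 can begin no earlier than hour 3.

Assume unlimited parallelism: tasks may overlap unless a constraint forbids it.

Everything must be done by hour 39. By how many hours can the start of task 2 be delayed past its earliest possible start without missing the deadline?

9

After its own release at hour 3, task 1 can start at hour 3 and finishes at hour 8.
After task 1 (finishes hour 8), task 2 can start at hour 8 and finishes at hour 17.

Working backward from the deadline:
Task 5 must finish by hour 39; it takes 4 hours, so it must start by 39 − 4 = hour 35.
Task 4 must finish before task 5 (must start by hour 35). With a 7-hour duration, task 4 must start by 35 − 7 = hour 28.
Task 3 has to be done before task 4 (must start by hour 28). That means finishing by hour 28, i.e. starting by 28 − 2 = hour 26.
For task 2: task 3 (must start by hour 26); task 4 (must start by hour 28); task 5 (must start by hour 35). The most restrictive is hour 26; with a 9-hour duration, task 2 must start by hour 17.
So task 2 can start as early as hour 8 and as late as hour 17, giving 17 − 8 = 9 hours of slack.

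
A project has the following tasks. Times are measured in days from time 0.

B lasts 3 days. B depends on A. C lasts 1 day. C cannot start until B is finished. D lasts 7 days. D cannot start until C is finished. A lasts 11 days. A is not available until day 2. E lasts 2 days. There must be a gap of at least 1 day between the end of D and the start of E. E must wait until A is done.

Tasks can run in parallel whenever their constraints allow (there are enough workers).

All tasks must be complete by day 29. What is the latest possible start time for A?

4

E has no dependents, so it just needs to finish by day 29. Starting by 29 − 2 = day 27 achieves that.
Since E (must start by day 27, minus 1-day gap → day 26) depends on it, D must finish by day 26. Backing off its 7-day duration gives a latest start of day 19.
Since D (must start by day 19) depends on it, C must finish by day 19. Backing off its 1-day duration gives a latest start of day 18.
B has to be done before C (must start by day 18). That means finishing by day 18, i.e. starting by 18 − 3 = day 15.
For A: B (must start by day 15); E (must start by day 27). The most restrictive is day 15; with an 11-day duration, A must start by day 4.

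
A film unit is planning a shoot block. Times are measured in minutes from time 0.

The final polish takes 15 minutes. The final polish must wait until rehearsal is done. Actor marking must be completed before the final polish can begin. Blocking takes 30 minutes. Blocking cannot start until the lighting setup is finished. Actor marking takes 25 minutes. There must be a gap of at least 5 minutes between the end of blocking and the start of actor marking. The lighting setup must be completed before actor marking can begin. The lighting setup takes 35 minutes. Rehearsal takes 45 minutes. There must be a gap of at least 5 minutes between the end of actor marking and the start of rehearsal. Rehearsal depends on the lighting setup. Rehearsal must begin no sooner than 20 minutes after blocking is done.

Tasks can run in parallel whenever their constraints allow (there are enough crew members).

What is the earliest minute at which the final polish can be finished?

160

Nothing blocks the lighting setup, so it runs from minute 0 to minute 35.
Blocking waits on the lighting setup (finishes minute 35), so it starts at minute 35 and finishes at 35 + 30 = minute 65.
For actor marking: blocking (finishes minute 65, plus 5-minute gap → minute 70); the lighting setup (finishes minute 35). Taking the maximum gives a start of minute 70, and it finishes at 70 + 25 = minute 95.
Rehearsal needs all of actor marking (finishes minute 95, plus 5-minute gap → minute 100); the lighting setup (finishes minute 35); blocking (finishes minute 65, plus 20-minute gap → minute 85). That puts its earliest start at minute 100; it finishes at 100 + 45 = minute 145.
For the final polish: rehearsal (finishes minute 145); actor marking (finishes minute 95). Taking the maximum gives a start of minute 145, and it finishes at 145 + 15 = minute 160.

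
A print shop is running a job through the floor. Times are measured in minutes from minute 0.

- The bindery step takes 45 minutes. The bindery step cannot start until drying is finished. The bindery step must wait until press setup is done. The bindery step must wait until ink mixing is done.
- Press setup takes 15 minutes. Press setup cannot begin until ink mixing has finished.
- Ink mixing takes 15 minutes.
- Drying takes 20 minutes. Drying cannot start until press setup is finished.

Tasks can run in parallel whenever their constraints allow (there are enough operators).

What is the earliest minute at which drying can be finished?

Ink mixing has no prerequisites, so it starts at minute 0 and finishes at minute 15.
After ink mixing (finishes minute 15), press setup can start at minute 15 and finishes at minute 30.
Drying cannot begin until press setup (finishes minute 30). It runs from minute 30 to 30 + 20 = minute 50.

50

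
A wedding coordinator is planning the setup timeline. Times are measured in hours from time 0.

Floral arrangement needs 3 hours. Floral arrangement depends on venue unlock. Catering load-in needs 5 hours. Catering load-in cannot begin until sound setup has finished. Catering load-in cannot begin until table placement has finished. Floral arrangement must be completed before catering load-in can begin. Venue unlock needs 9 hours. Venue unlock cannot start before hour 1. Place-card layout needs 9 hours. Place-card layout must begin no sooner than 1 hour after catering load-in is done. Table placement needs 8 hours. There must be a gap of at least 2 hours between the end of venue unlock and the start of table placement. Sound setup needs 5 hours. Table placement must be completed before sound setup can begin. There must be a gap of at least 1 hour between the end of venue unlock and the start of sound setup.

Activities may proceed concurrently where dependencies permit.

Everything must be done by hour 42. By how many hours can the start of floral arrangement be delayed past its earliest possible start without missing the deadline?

14

Venue unlock cannot begin until its own release at hour 1. It runs from hour 1 to 1 + 9 = hour 10.
After venue unlock (finishes hour 10), floral arrangement can start at hour 10 and finishes at hour 13.

Working backward from the deadline:
Place-card layout has no dependents, so it just needs to finish by hour 42. Starting by 42 − 9 = hour 33 achieves that.
Catering load-in feeds into place-card layout (must start by hour 33, minus 1-hour gap → hour 32); so catering load-in must finish by hour 32 and therefore start by hour 27.
Since catering load-in (must start by hour 27) depends on it, floral arrangement must finish by hour 27. Backing off its 3-hour duration gives a latest start of hour 24.
So floral arrangement can start as early as hour 10 and as late as hour 24, giving 24 − 10 = 14 hours of slack.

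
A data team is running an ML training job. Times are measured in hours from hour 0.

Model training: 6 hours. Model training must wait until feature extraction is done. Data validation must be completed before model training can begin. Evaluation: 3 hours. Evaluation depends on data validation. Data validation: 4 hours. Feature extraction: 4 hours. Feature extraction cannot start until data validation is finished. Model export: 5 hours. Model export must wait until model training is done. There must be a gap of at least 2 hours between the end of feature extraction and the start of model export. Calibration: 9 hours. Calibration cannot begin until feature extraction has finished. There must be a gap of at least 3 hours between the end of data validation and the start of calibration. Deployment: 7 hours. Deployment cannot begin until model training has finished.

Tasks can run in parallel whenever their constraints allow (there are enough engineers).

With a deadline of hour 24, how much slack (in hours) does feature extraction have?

Nothing blocks data validation, so it runs from hour 0 to hour 4.
After data validation (finishes hour 4), feature extraction can start at hour 4 and finishes at hour 8.

Working backward from the deadline:
Model export has no dependents, so it just needs to finish by hour 24. Starting by 24 − 5 = hour 19 achieves that.
Deployment must finish by hour 24; it takes 7 hours, so it must start by 24 − 7 = hour 17.
Model training must finish in time for model export (must start by hour 19); deployment (must start by hour 17). The tightest is hour 17, so model training must start by 17 − 6 = hour 11.
Calibration must finish by hour 24; it takes 9 hours, so it must start by 24 − 9 = hour 15.
For feature extraction: model training (must start by hour 11); calibration (must start by hour 15); model export (must start by hour 19, minus 2-hour gap → hour 17). The most restrictive is hour 11; with a 4-hour duration, feature extraction must start by hour 7.
So feature extraction can start as early as hour 4 and as late as hour 7, giving 7 − 4 = 3 hours of slack.

3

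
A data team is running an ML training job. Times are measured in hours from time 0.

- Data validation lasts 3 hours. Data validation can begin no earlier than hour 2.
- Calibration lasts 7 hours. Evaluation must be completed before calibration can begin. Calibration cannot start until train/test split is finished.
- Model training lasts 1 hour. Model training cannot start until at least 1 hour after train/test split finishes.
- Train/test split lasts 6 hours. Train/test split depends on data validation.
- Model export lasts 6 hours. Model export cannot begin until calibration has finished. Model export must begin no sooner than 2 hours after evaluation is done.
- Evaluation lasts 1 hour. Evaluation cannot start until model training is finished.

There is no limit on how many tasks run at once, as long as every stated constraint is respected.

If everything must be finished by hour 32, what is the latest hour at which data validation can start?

7

To finish by hour 32, model export (duration 6) must start no later than hour 26.
Calibration feeds into model export (must start by hour 26); so calibration must finish by hour 26 and therefore start by hour 19.
Evaluation must finish in time for calibration (must start by hour 19); model export (must start by hour 26, minus 2-hour gap → hour 24). The tightest is hour 19, so evaluation must start by 19 − 1 = hour 18.
Model training feeds into evaluation (must start by hour 18); so model training must finish by hour 18 and therefore start by hour 17.
Train/test split has several dependents: model training (must start by hour 17, minus 1-hour gap → hour 16); calibration (must start by hour 19). The earliest of those limits is hour 16, so train/test split must start by 16 − 6 = hour 10.
Data validation feeds into train/test split (must start by hour 10); so data validation must finish by hour 10 and therefore start by hour 7.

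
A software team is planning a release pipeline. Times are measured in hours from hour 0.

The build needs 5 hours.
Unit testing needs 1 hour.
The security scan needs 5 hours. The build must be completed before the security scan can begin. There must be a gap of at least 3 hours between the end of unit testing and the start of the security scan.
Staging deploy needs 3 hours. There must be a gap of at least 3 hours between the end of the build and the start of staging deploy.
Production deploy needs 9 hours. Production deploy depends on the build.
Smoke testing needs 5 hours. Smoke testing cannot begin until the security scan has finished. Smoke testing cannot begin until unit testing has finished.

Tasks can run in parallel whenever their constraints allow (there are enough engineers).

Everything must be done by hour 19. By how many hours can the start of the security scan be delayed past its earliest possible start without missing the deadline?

4

Unit testing has no prerequisites, so it starts at hour 0 and finishes at hour 1.
The build has no prerequisites, so it starts at hour 0 and finishes at hour 5.
The security scan has to wait for the build (finishes hour 5); unit testing (finishes hour 1, plus 3-hour gap → hour 4). The latest of these is hour 5, so the security scan runs hour 5 to 5 + 5 = hour 10.

Working backward from the deadline:
Nothing follows smoke testing; the deadline of hour 19 is its only limit. It must start by 19 − 5 = hour 14.
Since smoke testing (must start by hour 14) depends on it, the security scan must finish by hour 14. Backing off its 5-hour duration gives a latest start of hour 9.
So the security scan can start as early as hour 5 and as late as hour 9, giving 9 − 5 = 4 hours of slack.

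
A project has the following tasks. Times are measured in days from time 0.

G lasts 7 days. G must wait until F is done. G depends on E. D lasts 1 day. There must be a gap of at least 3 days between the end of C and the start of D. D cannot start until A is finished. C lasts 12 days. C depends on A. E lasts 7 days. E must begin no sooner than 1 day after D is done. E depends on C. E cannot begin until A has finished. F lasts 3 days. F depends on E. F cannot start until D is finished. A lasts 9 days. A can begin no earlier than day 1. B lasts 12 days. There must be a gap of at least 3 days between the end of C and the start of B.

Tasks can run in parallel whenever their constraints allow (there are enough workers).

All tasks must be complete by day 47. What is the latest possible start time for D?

Nothing follows G; the deadline of day 47 is its only limit. It must start by 47 − 7 = day 40.
Since G (must start by day 40) depends on it, F must finish by day 40. Backing off its 3-day duration gives a latest start of day 37.
E must finish in time for F (must start by day 37); G (must start by day 40). The tightest is day 37, so E must start by 37 − 7 = day 30.
D must finish in time for E (must start by day 30, minus 1-day gap → day 29); F (must start by day 37). The tightest is day 29, so D must start by 29 − 1 = day 28.

28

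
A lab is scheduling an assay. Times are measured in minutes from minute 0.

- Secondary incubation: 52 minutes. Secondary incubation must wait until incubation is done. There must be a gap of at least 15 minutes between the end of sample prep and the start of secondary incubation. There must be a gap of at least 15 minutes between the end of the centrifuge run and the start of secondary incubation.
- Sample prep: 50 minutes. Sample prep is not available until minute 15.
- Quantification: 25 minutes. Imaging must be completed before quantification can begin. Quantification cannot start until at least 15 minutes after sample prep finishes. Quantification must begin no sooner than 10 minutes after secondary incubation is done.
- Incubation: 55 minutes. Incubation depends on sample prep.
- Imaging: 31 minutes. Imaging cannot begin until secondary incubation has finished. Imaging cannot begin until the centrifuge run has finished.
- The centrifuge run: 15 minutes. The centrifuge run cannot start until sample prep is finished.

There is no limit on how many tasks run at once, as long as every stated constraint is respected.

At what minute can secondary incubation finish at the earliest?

After its own release at minute 15, sample prep can start at minute 15 and finishes at minute 65.
After sample prep (finishes minute 65), the centrifuge run can start at minute 65 and finishes at minute 80.
After sample prep (finishes minute 65), incubation can start at minute 65 and finishes at minute 120.
Secondary incubation cannot start until incubation (finishes minute 120); sample prep (finishes minute 65, plus 15-minute gap → minute 80); the centrifuge run (finishes minute 80, plus 15-minute gap → minute 95). The controlling bound is minute 120, so secondary incubation finishes at 120 + 52 = minute 172.

172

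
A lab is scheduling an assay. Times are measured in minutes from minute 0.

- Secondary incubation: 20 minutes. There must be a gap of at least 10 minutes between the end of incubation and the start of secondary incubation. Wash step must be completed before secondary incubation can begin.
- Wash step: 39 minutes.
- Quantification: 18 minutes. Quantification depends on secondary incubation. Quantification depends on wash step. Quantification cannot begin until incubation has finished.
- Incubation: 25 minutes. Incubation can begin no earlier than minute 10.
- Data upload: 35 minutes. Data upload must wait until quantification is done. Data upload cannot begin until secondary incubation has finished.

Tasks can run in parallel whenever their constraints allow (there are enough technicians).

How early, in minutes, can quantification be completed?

83

Nothing blocks wash step, so it runs from minute 0 to minute 39.
After its own release at minute 10, incubation can start at minute 10 and finishes at minute 35.
Secondary incubation needs all of incubation (finishes minute 35, plus 10-minute gap → minute 45); wash step (finishes minute 39). That puts its earliest start at minute 45; it finishes at 45 + 20 = minute 65.
For quantification: secondary incubation (finishes minute 65); wash step (finishes minute 39); incubation (finishes minute 35). Taking the maximum gives a start of minute 65, and it finishes at 65 + 18 = minute 83.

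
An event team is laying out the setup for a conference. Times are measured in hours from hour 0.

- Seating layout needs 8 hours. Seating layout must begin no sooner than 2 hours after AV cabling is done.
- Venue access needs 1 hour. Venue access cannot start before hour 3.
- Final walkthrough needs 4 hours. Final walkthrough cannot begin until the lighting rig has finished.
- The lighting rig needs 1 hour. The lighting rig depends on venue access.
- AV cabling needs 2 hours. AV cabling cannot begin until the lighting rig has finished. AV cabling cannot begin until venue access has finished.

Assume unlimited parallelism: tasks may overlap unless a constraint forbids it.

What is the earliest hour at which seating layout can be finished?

17

Venue access waits on its own release at hour 3, so it starts at hour 3 and finishes at 3 + 1 = hour 4.
The lighting rig waits on venue access (finishes hour 4), so it starts at hour 4 and finishes at 4 + 1 = hour 5.
For AV cabling: the lighting rig (finishes hour 5); venue access (finishes hour 4). Taking the maximum gives a start of hour 5, and it finishes at 5 + 2 = hour 7.
Seating layout cannot begin until AV cabling (finishes hour 7, plus 2-hour gap → hour 9). It runs from hour 9 to 9 + 8 = hour 17.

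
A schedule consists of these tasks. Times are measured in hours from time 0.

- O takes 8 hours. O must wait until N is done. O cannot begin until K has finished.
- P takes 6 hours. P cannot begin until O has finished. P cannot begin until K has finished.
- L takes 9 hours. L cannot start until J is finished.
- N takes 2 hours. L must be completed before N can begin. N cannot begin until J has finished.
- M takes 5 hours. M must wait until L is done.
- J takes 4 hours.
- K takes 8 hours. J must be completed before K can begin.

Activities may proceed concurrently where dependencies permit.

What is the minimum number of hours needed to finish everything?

29

Nothing blocks J, so it runs from hour 0 to hour 4.
After J (finishes hour 4), L can start at hour 4 and finishes at hour 13.
N cannot start until L (finishes hour 13); J (finishes hour 4). The controlling bound is hour 13, so N finishes at 13 + 2 = hour 15.
M cannot begin until L (finishes hour 13). It runs from hour 13 to 13 + 5 = hour 18.
After J (finishes hour 4), K can start at hour 4 and finishes at hour 12.
O cannot start until N (finishes hour 15); K (finishes hour 12). The controlling bound is hour 15, so O finishes at 15 + 8 = hour 23.
P has to wait for O (finishes hour 23); K (finishes hour 12). The latest of these is hour 23, so P runs hour 23 to 23 + 6 = hour 29.
All tasks are finished once the last one completes. Finish times: J at 4, K at 12, L at 13, M at 18, N at 15, O at 23, P at 29. The latest is hour 29.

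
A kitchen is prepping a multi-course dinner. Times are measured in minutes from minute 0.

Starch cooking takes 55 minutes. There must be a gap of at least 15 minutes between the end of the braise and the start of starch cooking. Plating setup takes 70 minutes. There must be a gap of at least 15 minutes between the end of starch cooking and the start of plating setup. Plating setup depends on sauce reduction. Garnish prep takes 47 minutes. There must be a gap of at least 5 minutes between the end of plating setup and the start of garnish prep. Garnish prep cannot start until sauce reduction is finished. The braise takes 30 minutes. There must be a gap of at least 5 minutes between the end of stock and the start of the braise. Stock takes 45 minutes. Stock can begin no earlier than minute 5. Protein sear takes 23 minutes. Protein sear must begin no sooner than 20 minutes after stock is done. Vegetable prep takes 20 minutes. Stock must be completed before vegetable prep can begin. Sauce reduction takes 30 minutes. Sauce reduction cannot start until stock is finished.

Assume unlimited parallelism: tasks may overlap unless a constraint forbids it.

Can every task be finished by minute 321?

Yes

After its own release at minute 5, stock can start at minute 5 and finishes at minute 50.
Sauce reduction waits on stock (finishes minute 50), so it starts at minute 50 and finishes at 50 + 30 = minute 80.
Vegetable prep cannot begin until stock (finishes minute 50). It runs from minute 50 to 50 + 20 = minute 70.
Protein sear waits on stock (finishes minute 50, plus 20-minute gap → minute 70), so it starts at minute 70 and finishes at 70 + 23 = minute 93.
The braise cannot begin until stock (finishes minute 50, plus 5-minute gap → minute 55). It runs from minute 55 to 55 + 30 = minute 85.
Starch cooking cannot begin until the braise (finishes minute 85, plus 15-minute gap → minute 100). It runs from minute 100 to 100 + 55 = minute 155.
For plating setup: starch cooking (finishes minute 155, plus 15-minute gap → minute 170); sauce reduction (finishes minute 80). Taking the maximum gives a start of minute 170, and it finishes at 170 + 70 = minute 240.
Garnish prep cannot start until plating setup (finishes minute 240, plus 5-minute gap → minute 245); sauce reduction (finishes minute 80). The controlling bound is minute 245, so garnish prep finishes at 245 + 47 = minute 292.
Every task is finished by minute 292, which is no later than the deadline of 321, so the schedule is feasible.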